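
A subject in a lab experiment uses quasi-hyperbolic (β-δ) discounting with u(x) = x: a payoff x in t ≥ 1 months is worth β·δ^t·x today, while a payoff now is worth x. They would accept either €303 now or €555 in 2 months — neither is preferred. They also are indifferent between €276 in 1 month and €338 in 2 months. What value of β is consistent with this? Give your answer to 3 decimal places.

β ≈ 0.819

Both payoffs in the second observation are in the future, so β drops out: δ^1·276 = δ^2·338 ⇒ δ = 276/338 = 0.81657.
Now use the now-vs-future pair: 303 = β·δ^2·555 gives β = 303/(0.66678·555) ≈ 0.819.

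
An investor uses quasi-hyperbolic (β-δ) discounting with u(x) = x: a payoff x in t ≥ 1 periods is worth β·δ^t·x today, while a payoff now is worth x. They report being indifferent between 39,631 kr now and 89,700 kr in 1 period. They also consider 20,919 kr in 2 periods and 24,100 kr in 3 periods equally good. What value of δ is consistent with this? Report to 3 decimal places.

The second indifference involves only future payoffs, so β cancels: β·δ^2·20919 = β·δ^3·24100, giving δ = 20919/24100 = 0.86801.

δ ≈ 0.868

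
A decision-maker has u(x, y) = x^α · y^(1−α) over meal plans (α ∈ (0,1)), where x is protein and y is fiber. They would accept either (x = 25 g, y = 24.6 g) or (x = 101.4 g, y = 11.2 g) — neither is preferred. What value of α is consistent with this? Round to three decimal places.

Set the two utilities equal: 25^α·24.6^(1−α) = 101.4^α·11.2^(1−α).
Taking logs: α·ln 25 + (1−α)·ln 24.6 = α·ln 101.4 + (1−α)·ln 11.2, i.e. α·-1.400197 = (1−α)·-0.786833.
Thus α·(-2.187030) = -0.786833, so α = -0.786833/-2.187030 ≈ 0.360.

α ≈ 0.360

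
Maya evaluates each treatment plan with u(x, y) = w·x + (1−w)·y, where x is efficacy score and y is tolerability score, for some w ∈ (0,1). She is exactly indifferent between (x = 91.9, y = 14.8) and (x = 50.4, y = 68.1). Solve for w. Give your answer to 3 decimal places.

Indifference: w·91.9 + (1−w)·14.8 = w·50.4 + (1−w)·68.1.
w·(91.9−50.4) = (1−w)·(68.1−14.8), i.e. w·41.5 = (1−w)·53.3.
So w/(1−w) = 53.3/41.5 = 1.2843, giving w = 53.3/(41.5+53.3) = 0.562.

w = 0.562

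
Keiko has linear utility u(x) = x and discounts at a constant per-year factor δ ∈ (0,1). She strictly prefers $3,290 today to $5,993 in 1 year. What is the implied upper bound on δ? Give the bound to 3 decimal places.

δ < 0.549

Under u(x) = x this choice says 3290 > δ·5993.
So δ < 3290/5993 = 0.54897.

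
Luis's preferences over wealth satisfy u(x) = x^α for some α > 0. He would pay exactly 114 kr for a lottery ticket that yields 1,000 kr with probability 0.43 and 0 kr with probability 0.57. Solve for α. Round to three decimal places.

Since u(0) = 0, the lottery's EU is 0.43·1000^α.
Equating: 114^α = 0.43·1000^α, i.e. 0.1140^α = 0.43.
Take logs: α = ln 0.43 / ln(114/1000) ≈ 0.38865.

α ≈ 0.389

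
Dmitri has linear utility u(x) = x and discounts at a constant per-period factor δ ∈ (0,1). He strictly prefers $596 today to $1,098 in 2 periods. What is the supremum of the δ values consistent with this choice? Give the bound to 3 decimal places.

Under u(x) = x this choice says 596 > δ^2·1098.
So δ^2 < 596/1098 = 0.54281; taking the square root of both positive sides preserves the inequality.
δ < (596/1098)^(1/2) ≈ 0.737.

δ < 0.737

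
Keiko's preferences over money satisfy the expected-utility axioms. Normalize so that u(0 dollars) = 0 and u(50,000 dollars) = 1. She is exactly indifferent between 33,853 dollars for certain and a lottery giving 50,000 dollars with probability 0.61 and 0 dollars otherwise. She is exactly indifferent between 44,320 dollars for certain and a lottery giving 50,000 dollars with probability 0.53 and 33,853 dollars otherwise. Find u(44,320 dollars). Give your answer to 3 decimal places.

0.817

From the first indifference, u(33,853 dollars) = 0.61·u(50,000 dollars) + 0.39·u(0 dollars) = 0.61·1 + 0.39·0 = 0.61.
Chaining: u(44,320 dollars) = 0.53·1.00 + 0.47·0.61 = 0.8167.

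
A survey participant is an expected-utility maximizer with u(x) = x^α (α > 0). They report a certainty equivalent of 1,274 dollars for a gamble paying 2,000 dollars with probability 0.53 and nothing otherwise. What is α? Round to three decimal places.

α ≈ 1.408

The lottery's expected utility is 0.53·u(2000) + 0.47·u(0) = 0.53·2000^α (since u(0) = 0 for α > 0).
Setting u(1274) equal to that: 1274^α = 0.53·2000^α ⇒ (1274/2000)^α = 0.53.
Take logs: α = ln 0.53 / ln(1274/2000) ≈ 1.40776.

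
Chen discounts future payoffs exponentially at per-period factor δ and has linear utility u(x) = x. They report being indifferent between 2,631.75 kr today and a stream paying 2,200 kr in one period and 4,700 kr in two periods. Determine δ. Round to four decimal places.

Present value of the stream is 2200·δ + 4700·δ². Indifference gives 2200δ + 4700δ² = 2631.75.
So 4700δ² + 2200δ − 2631.75 = 0.
The positive root is δ = [−2200 + √(2200² + 4·4700·2631.75)] / (2·4700) = (−2200 + 7370.000)/9400 ≈ 0.5500.

δ ≈ 0.5500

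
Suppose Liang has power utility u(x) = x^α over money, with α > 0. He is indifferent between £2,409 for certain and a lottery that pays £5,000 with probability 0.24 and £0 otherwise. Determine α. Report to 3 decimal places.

α ≈ 1.954

Since u(0) = 0, the lottery's EU is 0.24·5000^α.
Equating: 2409^α = 0.24·5000^α, i.e. 0.4818^α = 0.24.
Take logs: α = ln 0.24 / ln(2409/5000) ≈ 1.95435.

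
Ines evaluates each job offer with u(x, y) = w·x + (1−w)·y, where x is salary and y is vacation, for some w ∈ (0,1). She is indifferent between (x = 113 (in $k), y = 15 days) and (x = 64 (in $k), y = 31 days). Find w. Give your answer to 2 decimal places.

Indifference: w·113 + (1−w)·15 = w·64 + (1−w)·31.
w·(113−64) = (1−w)·(31−15), i.e. w·49 = (1−w)·16.
The marginal rate of substitution is 16/49, so w = 16/(49+16) = 0.25.

w = 0.25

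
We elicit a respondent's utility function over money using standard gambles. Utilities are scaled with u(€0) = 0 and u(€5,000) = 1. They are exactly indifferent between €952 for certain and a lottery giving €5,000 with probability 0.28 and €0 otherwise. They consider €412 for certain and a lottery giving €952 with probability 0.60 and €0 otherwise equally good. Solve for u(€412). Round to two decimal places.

0.17

The first gamble pins u(€952): it must equal 0.28·1 + 0.72·0 = 0.28.
Chaining: u(€412) = 0.60·0.28 + 0.40·0.00 = 0.1680.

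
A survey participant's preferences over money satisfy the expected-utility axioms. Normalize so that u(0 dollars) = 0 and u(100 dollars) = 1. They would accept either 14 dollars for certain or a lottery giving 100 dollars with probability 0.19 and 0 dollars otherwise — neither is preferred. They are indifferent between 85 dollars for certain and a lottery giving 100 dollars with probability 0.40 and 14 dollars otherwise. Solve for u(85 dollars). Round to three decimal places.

The first gamble pins u(14 dollars): it must equal 0.19·1 + 0.81·0 = 0.19.
The second indifference gives u(85 dollars) = 0.40·u(100 dollars) + 0.60·u(14 dollars) = 0.40·1.00 + 0.60·0.19 = 0.5140.

0.514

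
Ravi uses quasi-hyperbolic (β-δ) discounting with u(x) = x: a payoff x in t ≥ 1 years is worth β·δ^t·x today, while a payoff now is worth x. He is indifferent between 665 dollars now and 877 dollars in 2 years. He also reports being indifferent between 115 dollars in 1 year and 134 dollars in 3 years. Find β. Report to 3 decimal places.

β ≈ 0.884

Both payoffs in the second observation are in the future, so β drops out: δ^1·115 = δ^3·134 ⇒ δ^2 = 115/134 = 0.85821, so δ = 0.92640.
Now use the now-vs-future pair: 665 = β·δ^2·877 gives β = 665/(0.85821·877) ≈ 0.884.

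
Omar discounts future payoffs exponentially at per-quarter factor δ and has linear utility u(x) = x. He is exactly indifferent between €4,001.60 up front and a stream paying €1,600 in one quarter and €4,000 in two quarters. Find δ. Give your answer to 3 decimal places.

δ ≈ 0.820

Equating present values: 4001.60 = 1600δ + 4000δ².
That is, 4000δ² + 1600δ − 4001.60 = 0, a quadratic in δ.
By the quadratic formula (taking the positive root), δ = (−1600 + √66585600.00) / 8000 ≈ 0.820.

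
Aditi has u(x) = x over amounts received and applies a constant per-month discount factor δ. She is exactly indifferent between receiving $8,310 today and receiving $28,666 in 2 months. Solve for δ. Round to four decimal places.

Equating discounted utilities: u(8310) = δ^2·u(28666) ⇒ δ^2 = u(8310)/u(28666).
With u(x) = x: δ^2 = 8310/28666 = 0.28989.
So δ = 0.28989^(1/2) ≈ 0.5384.

δ ≈ 0.5384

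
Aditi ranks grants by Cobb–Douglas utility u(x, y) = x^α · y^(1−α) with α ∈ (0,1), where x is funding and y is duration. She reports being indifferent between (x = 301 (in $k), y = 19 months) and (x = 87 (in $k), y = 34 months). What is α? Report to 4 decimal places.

The Cobb–Douglas utilities coincide, so 301^α·19^(1−α) = 87^α·34^(1−α).
(301/87)^α = (34/19)^(1−α); take logs: α·ln(301/87) = (1−α)·ln(34/19), i.e. α·1.2412021 = (1−α)·0.5819215.
Thus α·(1.8231236) = 0.5819215, so α = 0.5819215/1.8231236 ≈ 0.3192.

α ≈ 0.3192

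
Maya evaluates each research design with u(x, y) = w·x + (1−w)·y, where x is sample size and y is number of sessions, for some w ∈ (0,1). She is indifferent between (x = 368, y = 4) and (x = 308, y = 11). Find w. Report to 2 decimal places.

w = 0.10

Equating utilities: w·368 + (1−w)·4 = w·308 + (1−w)·11.
Collecting terms: w·60 = (1−w)·7.
So w/(1−w) = 7/60 = 0.1167, giving w = 7/(60+7) = 0.10.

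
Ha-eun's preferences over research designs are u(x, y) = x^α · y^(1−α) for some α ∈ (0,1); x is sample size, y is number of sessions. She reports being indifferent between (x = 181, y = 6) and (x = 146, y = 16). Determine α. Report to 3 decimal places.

α ≈ 0.820

Set the two utilities equal: 181^α·6^(1−α) = 146^α·16^(1−α).
Taking logs: α·ln 181 + (1−α)·ln 6 = α·ln 146 + (1−α)·ln 16, i.e. α·0.214890 = (1−α)·0.980829.
Thus α·(1.195719) = 0.980829, so α = 0.980829/1.195719 ≈ 0.820.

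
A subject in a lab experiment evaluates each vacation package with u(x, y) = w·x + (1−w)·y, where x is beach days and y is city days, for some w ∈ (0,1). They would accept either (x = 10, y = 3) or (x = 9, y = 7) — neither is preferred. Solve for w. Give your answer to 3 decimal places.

u(10,3) = u(9,7) means w·10 + (1−w)·3 = w·9 + (1−w)·7.
Rearranging, 1·w − 4·(1−w) = 0.
So w/(1−w) = 4/1 = 4.0000, giving w = 4/(1+4) = 0.800.

w = 0.800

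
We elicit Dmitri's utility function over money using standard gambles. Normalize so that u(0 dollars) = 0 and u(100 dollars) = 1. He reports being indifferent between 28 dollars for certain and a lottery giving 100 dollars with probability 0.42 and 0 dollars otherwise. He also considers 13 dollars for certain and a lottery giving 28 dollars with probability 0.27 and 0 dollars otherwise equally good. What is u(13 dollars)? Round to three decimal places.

First, u(28 dollars) = 0.42·u(100 dollars) + 0.58·u(0 dollars) = 0.42.
The second indifference gives u(13 dollars) = 0.27·u(28 dollars) + 0.73·u(0 dollars) = 0.27·0.42 + 0.73·0.00 = 0.1134.

0.113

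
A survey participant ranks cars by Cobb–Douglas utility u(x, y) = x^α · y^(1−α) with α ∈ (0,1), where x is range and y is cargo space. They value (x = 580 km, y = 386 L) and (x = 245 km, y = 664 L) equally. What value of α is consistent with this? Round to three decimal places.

The Cobb–Douglas utilities coincide, so 580^α·386^(1−α) = 245^α·664^(1−α).
(580/245)^α = (664/386)^(1−α); take logs: α·ln(580/245) = (1−α)·ln(664/386), i.e. α·0.861770 = (1−α)·0.542445.
So α/(1−α) = (0.542445)/(0.861770) = 0.629454, and α = 0.629454/1.629454 ≈ 0.386.

α ≈ 0.386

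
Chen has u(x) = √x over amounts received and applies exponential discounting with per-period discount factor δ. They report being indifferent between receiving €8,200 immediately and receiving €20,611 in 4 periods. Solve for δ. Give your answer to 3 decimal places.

Indifference means u(8200) = δ^4 · u(20611), so δ^4 = u(8200)/u(20611).
With u(x) = √x: δ^4 = √8200/√20611 = √(8200/20611) = 0.63075.
Hence δ = (0.63075)^(1/4) = 0.89118.

δ ≈ 0.891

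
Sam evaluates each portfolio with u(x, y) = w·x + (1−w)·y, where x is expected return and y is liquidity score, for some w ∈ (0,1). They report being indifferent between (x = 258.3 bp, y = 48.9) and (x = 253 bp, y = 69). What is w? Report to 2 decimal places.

w = 0.79

u(258.3,48.9) = u(253,69) means w·258.3 + (1−w)·48.9 = w·253 + (1−w)·69.
w·(258.3−253) = (1−w)·(69−48.9), i.e. w·5.3 = (1−w)·20.1.
The marginal rate of substitution is 20.1/5.3, so w = 20.1/(5.3+20.1) = 0.79.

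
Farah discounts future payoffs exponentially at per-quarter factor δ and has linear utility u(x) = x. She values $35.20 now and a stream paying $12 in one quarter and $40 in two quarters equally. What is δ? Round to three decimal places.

Present value of the stream is 12·δ + 40·δ². Indifference gives 12δ + 40δ² = 35.20.
So 40δ² + 12δ − 35.20 = 0.
The positive root is δ = [−12 + √(12² + 4·40·35.20)] / (2·40) = (−12 + 76.000)/80 ≈ 0.800.

δ ≈ 0.800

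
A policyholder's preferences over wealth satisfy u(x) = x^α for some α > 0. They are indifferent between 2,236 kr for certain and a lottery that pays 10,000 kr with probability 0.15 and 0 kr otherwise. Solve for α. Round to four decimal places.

α ≈ 1.2665

Since u(0) = 0, the lottery's EU is 0.15·10000^α.
Equating: 2236^α = 0.15·10000^α, i.e. 0.2236^α = 0.15.
Taking logs: α·ln(2236/10000) = ln(0.15), so α = -1.8971200 / -1.4978965 ≈ 1.2665.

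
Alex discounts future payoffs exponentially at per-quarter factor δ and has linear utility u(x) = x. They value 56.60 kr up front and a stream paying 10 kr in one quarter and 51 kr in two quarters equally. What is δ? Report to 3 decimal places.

Present value of the stream is 10·δ + 51·δ². Indifference gives 10δ + 51δ² = 56.60.
So 51δ² + 10δ − 56.60 = 0.
δ = (−10 + √(10² + 4·51·56.60)) / (2·51) = (−10 + √11646.40) / 102 ≈ 0.960.

δ ≈ 0.960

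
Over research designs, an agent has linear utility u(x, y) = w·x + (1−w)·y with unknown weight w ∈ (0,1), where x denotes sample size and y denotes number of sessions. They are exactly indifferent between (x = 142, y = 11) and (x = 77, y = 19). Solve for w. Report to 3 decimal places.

u(142,11) = u(77,19) means w·142 + (1−w)·11 = w·77 + (1−w)·19.
Collecting terms: w·65 = (1−w)·8.
The marginal rate of substitution is 8/65, so w = 8/(65+8) = 0.110.

w = 0.110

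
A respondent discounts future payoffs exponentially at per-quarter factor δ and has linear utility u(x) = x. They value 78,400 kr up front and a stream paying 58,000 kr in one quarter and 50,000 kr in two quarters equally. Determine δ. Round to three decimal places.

δ ≈ 0.800

Equating present values: 78400 = 58000δ + 50000δ².
So 50000δ² + 58000δ − 78400 = 0.
The positive root is δ = [−58000 + √(58000² + 4·50000·78400)] / (2·50000) = (−58000 + 138000.000)/100000 ≈ 0.800.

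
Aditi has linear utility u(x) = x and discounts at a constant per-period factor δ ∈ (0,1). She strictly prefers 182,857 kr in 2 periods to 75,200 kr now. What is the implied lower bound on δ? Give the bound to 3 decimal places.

δ > 0.641

Under u(x) = x this choice says 75200 < δ^2·182857.
So δ^2 > 75200/182857 = 0.41125; taking the square root of both positive sides preserves the inequality.
δ > (75200/182857)^(1/2) ≈ 0.641.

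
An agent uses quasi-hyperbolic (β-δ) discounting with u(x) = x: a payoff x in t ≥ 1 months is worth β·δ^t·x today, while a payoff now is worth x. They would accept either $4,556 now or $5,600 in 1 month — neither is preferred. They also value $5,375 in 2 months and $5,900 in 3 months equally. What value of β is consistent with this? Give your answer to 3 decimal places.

From the later pair, β·δ^2·5375 = β·δ^3·5900; dividing through, δ = 5375/5900 = 0.91102.
Substituting δ into 4556 = β·δ·5600: β = 4556/(5101.695) ≈ 0.893.

β ≈ 0.893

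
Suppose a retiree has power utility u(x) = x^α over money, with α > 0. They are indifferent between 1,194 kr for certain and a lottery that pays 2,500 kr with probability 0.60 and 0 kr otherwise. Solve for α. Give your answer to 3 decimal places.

α ≈ 0.691

Since u(0) = 0, the lottery's EU is 0.60·2500^α.
Indifference: 1194^α = 0.60·2500^α, so (1194/2500)^α = 0.60.
α = ln(0.60) / ln(1194/2500) = -0.510826/-0.738982 ≈ 0.691.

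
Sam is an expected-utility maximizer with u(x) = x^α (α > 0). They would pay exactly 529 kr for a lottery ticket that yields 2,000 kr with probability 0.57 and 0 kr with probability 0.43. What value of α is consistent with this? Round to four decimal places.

The lottery's expected utility is 0.57·u(2000) + 0.43·u(0) = 0.57·2000^α (since u(0) = 0 for α > 0).
Indifference: 529^α = 0.57·2000^α, so (529/2000)^α = 0.57.
α = ln(0.57) / ln(529/2000) = -0.5621189/-1.3299140 ≈ 0.4227.

α ≈ 0.4227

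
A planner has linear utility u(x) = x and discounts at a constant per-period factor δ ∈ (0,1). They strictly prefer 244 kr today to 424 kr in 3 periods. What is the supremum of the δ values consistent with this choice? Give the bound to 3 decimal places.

δ < 0.832

Comparing present values: 244 > δ^3·424.
Dividing by 424: δ^3 < 0.57547. Both sides are positive, so the cube root keeps the direction.
δ < (244/424)^(1/3) ≈ 0.832.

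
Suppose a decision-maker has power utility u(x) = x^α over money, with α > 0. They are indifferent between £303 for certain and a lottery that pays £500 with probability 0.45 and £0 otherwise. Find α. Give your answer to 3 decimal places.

α ≈ 1.594

Since u(0) = 0, the lottery's EU is 0.45·500^α.
Setting u(303) equal to that: 303^α = 0.45·500^α ⇒ (303/500)^α = 0.45.
Taking logs: α·ln(303/500) = ln(0.45), so α = -0.798508 / -0.500875 ≈ 1.594.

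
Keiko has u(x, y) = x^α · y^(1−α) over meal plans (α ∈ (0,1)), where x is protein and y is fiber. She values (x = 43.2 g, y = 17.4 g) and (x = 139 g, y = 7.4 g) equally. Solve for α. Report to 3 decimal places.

α ≈ 0.423

Indifference: 43.2^α · 17.4^(1−α) = 139^α · 7.4^(1−α).
(43.2/139)^α = (7.4/17.4)^(1−α); take logs: α·ln(43.2/139) = (1−α)·ln(7.4/17.4), i.e. α·-1.168633 = (1−α)·-0.854990.
So α/(1−α) = (-0.854990)/(-1.168633) = 0.731615, and α = 0.731615/1.731615 ≈ 0.423.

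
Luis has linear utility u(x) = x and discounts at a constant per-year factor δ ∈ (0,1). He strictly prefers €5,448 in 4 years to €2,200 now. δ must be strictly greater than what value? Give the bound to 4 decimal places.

Under u(x) = x this choice says 2200 < δ^4·5448.
Hence δ^4 > 2200/5448 = 0.40382, and x ↦ x^(1/4) is increasing on (0,∞).
δ > (2200/5448)^(1/4) ≈ 0.7972.

δ > 0.7972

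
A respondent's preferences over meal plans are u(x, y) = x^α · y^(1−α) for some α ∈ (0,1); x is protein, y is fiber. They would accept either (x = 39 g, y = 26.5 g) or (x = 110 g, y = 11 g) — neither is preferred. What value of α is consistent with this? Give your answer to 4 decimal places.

α ≈ 0.4589

Indifference: 39^α · 26.5^(1−α) = 110^α · 11^(1−α).
Rearrange to (39/110)^α = (11/26.5)^(1−α) and take logs: α·-1.0369187 = (1−α)·-0.8792495.
Thus α·(-1.9161682) = -0.8792495, so α = -0.8792495/-1.9161682 ≈ 0.4589.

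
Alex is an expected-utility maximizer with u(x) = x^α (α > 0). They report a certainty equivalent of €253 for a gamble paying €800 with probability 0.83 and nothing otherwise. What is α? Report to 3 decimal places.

α ≈ 0.162

The lottery's expected utility is 0.83·u(800) + 0.17·u(0) = 0.83·800^α (since u(0) = 0 for α > 0).
Equating: 253^α = 0.83·800^α, i.e. 0.3162^α = 0.83.
Take logs: α = ln 0.83 / ln(253/800) ≈ 0.16185.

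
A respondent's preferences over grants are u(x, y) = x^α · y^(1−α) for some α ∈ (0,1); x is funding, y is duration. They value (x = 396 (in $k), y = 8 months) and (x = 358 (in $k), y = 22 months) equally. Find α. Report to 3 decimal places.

α ≈ 0.909

The Cobb–Douglas utilities coincide, so 396^α·8^(1−α) = 358^α·22^(1−α).
Rearrange to (396/358)^α = (22/8)^(1−α) and take logs: α·0.100881 = (1−α)·1.011601.
So α/(1−α) = (1.011601)/(0.100881) = 10.027666, and α = 10.027666/11.027666 ≈ 0.909.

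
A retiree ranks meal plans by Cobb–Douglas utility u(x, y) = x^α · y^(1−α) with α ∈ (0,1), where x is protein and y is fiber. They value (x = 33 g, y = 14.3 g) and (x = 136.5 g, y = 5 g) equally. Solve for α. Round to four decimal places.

Indifference: 33^α · 14.3^(1−α) = 136.5^α · 5^(1−α).
(33/136.5)^α = (5/14.3)^(1−α); take logs: α·ln(33/136.5) = (1−α)·ln(5/14.3), i.e. α·-1.4198171 = (1−α)·-1.0508216.
So α/(1−α) = (-1.0508216)/(-1.4198171) = 0.7401105, and α = 0.7401105/1.7401105 ≈ 0.4253.

α ≈ 0.4253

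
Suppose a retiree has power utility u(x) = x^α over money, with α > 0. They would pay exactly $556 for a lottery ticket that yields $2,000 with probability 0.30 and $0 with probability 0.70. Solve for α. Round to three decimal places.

α ≈ 0.941

The lottery's expected utility is 0.30·u(2000) + 0.70·u(0) = 0.30·2000^α (since u(0) = 0 for α > 0).
Indifference: 556^α = 0.30·2000^α, so (556/2000)^α = 0.30.
α = ln(0.30) / ln(556/2000) = -1.203973/-1.280134 ≈ 0.941.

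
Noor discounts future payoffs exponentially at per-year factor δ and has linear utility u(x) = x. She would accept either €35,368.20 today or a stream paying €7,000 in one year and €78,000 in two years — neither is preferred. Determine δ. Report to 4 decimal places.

δ ≈ 0.6300

Present value of the stream is 7000·δ + 78000·δ². Indifference gives 7000δ + 78000δ² = 35368.20.
Rearranged: 78000δ² + 7000δ − 35368.20 = 0.
δ = (−7000 + √(7000² + 4·78000·35368.20)) / (2·78000) = (−7000 + √11083878400.00) / 156000 ≈ 0.6300.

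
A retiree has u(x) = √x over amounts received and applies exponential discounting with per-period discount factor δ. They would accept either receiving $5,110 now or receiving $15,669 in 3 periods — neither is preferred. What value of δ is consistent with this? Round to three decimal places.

Indifference means u(5110) = δ^3 · u(15669), so δ^3 = u(5110)/u(15669).
With u(x) = √x: δ^3 = √5110/√15669 = √(5110/15669) = 0.57107.
Hence δ = (0.57107)^(1/3) = 0.82965.

δ ≈ 0.830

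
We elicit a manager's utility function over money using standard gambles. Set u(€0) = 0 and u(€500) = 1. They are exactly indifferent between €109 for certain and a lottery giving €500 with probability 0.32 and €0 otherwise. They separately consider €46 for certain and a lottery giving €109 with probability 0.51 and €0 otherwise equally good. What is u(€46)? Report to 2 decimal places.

0.16

The first gamble pins u(€109): it must equal 0.32·1 + 0.68·0 = 0.32.
The second indifference gives u(€46) = 0.51·u(€109) + 0.49·u(€0) = 0.51·0.32 + 0.49·0.00 = 0.1632.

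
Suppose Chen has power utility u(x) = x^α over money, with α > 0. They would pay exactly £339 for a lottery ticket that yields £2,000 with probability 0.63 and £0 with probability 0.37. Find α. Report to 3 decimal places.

Since u(0) = 0, the lottery's EU is 0.63·2000^α.
Equating: 339^α = 0.63·2000^α, i.e. 0.1695^α = 0.63.
α = ln(0.63) / ln(339/2000) = -0.462035/-1.774902 ≈ 0.260.

α ≈ 0.260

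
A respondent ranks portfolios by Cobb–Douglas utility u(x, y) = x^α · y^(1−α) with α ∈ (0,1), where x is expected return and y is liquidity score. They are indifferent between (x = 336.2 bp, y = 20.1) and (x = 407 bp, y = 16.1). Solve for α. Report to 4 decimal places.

Indifference: 336.2^α · 20.1^(1−α) = 407^α · 16.1^(1−α).
Rearrange to (336.2/407)^α = (16.1/20.1)^(1−α) and take logs: α·-0.1911070 = (1−α)·-0.2219005.
Thus α·(-0.4130075) = -0.2219005, so α = -0.2219005/-0.4130075 ≈ 0.5373.

α ≈ 0.5373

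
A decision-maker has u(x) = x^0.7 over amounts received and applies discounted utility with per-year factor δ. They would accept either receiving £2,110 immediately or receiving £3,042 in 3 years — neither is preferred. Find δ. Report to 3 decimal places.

δ ≈ 0.918

The payoff in 3 years is discounted by δ^3, so u(2110) = δ^3·u(3042) and δ^3 = u(2110)/u(3042).
With u(x) = x^0.7: δ^3 = 2110^0.7/3042^0.7 = (2110/3042)^0.7 = 0.77408.
Hence δ = (0.77408)^(1/3) = 0.91818.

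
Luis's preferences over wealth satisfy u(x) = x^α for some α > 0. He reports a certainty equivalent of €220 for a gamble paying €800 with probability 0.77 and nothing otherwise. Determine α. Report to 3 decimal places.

α ≈ 0.202

The lottery's expected utility is 0.77·u(800) + 0.23·u(0) = 0.77·800^α (since u(0) = 0 for α > 0).
Equating: 220^α = 0.77·800^α, i.e. 0.2750^α = 0.77.
α = ln(0.77) / ln(220/800) = -0.261365/-1.290984 ≈ 0.202.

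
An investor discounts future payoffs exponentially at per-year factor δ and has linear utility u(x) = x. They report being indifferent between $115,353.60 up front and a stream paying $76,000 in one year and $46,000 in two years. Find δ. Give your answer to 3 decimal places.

Equating present values: 115353.60 = 76000δ + 46000δ².
Rearranged: 46000δ² + 76000δ − 115353.60 = 0.
By the quadratic formula (taking the positive root), δ = (−76000 + √27001062400.00) / 92000 ≈ 0.960.

δ ≈ 0.960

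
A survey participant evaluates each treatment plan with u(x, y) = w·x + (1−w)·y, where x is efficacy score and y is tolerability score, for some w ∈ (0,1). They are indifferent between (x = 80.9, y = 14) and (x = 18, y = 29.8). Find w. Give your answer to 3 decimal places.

w = 0.201

Equating utilities: w·80.9 + (1−w)·14 = w·18 + (1−w)·29.8.
w·(80.9−18) = (1−w)·(29.8−14), i.e. w·62.9 = (1−w)·15.8.
The marginal rate of substitution is 15.8/62.9, so w = 15.8/(62.9+15.8) = 0.201.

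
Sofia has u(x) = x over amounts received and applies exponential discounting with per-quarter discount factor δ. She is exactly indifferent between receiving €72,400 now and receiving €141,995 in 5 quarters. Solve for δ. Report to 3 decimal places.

δ ≈ 0.874

Indifference means u(72400) = δ^5 · u(141995), so δ^5 = u(72400)/u(141995).
With u(x) = x: δ^5 = 72400/141995 = 0.50988.
So δ = 0.50988^(1/5) ≈ 0.874.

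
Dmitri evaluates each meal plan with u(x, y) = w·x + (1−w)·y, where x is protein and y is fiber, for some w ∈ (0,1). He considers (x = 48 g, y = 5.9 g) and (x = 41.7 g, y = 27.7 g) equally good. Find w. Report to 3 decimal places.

Equating utilities: w·48 + (1−w)·5.9 = w·41.7 + (1−w)·27.7.
w·(48−41.7) = (1−w)·(27.7−5.9), i.e. w·6.3 = (1−w)·21.8.
The marginal rate of substitution is 21.8/6.3, so w = 21.8/(6.3+21.8) = 0.776.

w = 0.776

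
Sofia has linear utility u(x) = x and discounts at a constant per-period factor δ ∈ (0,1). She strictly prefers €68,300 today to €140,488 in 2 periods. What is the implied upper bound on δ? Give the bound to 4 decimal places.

δ < 0.6973

Under u(x) = x this choice says 68300 > δ^2·140488.
Dividing by 140488: δ^2 < 0.48616. Both sides are positive, so the square root keeps the direction.
δ < (68300/140488)^(1/2) ≈ 0.6973.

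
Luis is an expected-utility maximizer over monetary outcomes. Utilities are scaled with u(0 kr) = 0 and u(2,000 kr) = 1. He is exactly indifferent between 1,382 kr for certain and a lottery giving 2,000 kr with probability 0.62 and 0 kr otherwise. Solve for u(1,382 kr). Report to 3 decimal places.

The indifference gives u(1,382 kr) = 0.62·u(2,000 kr) + 0.38·u(0 kr) = 0.62·1 + 0.38·0 = 0.62.

0.620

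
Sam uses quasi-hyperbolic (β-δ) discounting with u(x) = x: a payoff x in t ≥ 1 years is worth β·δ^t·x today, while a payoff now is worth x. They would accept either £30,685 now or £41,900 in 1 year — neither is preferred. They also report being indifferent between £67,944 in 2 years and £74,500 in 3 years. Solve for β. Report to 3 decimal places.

The second indifference involves only future payoffs, so β cancels: β·δ^2·67944 = β·δ^3·74500, giving δ = 67944/74500 = 0.91200.
Substituting δ into 30685 = β·δ·41900: β = 30685/(38212.800) ≈ 0.803.

β ≈ 0.803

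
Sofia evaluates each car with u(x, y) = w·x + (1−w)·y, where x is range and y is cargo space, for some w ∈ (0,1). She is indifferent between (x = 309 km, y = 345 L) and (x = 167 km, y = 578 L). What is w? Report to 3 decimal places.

w = 0.621

u(309,345) = u(167,578) means w·309 + (1−w)·345 = w·167 + (1−w)·578.
w·(309−167) = (1−w)·(578−345), i.e. w·142 = (1−w)·233.
So w/(1−w) = 233/142 = 1.6408, giving w = 233/(142+233) = 0.621.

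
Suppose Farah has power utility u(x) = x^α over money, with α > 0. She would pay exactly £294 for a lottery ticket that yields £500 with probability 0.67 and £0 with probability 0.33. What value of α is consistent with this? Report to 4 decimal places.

Since u(0) = 0, the lottery's EU is 0.67·500^α.
Setting u(294) equal to that: 294^α = 0.67·500^α ⇒ (294/500)^α = 0.67.
Take logs: α = ln 0.67 / ln(294/500) ≈ 0.754155.

α ≈ 0.7542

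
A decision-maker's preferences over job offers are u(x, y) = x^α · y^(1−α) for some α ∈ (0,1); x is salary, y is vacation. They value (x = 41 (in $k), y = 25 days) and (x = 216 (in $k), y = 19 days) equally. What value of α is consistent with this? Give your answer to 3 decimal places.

The Cobb–Douglas utilities coincide, so 41^α·25^(1−α) = 216^α·19^(1−α).
(41/216)^α = (19/25)^(1−α); take logs: α·ln(41/216) = (1−α)·ln(19/25), i.e. α·-1.661706 = (1−α)·-0.274437.
Thus α·(-1.936143) = -0.274437, so α = -0.274437/-1.936143 ≈ 0.142.

α ≈ 0.142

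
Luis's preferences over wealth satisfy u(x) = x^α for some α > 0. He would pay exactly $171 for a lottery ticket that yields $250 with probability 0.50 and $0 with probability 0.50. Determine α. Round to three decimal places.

EU(lottery) = 0.50·250^α + 0.50·0 = 0.50·250^α.
Setting u(171) equal to that: 171^α = 0.50·250^α ⇒ (171/250)^α = 0.50.
α = ln(0.50) / ln(171/250) = -0.693147/-0.379797 ≈ 1.825.

α ≈ 1.825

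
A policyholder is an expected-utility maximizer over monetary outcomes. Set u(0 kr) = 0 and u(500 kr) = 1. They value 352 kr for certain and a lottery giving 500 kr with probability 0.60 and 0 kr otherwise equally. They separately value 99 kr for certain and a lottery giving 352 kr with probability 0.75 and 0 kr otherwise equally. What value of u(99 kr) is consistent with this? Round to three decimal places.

From the first indifference, u(352 kr) = 0.60·u(500 kr) + 0.40·u(0 kr) = 0.60·1 + 0.40·0 = 0.60.
Chaining: u(99 kr) = 0.75·0.60 + 0.25·0.00 = 0.4500.

0.450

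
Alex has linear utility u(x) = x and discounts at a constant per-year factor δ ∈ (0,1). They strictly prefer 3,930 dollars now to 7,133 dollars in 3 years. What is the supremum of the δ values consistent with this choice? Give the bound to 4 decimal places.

δ < 0.8198

Under u(x) = x this choice says 3930 > δ^3·7133.
So δ^3 < 3930/7133 = 0.55096; taking the cube root of both positive sides preserves the inequality.
δ < (3930/7133)^(1/3) ≈ 0.8198.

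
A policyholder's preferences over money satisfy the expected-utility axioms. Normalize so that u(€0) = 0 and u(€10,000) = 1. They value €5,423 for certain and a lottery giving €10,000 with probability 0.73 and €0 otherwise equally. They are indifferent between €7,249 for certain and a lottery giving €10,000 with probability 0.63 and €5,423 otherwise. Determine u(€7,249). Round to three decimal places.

First, u(€5,423) = 0.73·u(€10,000) + 0.27·u(€0) = 0.73.
The second indifference gives u(€7,249) = 0.63·u(€10,000) + 0.37·u(€5,423) = 0.63·1.00 + 0.37·0.73 = 0.9001.

0.900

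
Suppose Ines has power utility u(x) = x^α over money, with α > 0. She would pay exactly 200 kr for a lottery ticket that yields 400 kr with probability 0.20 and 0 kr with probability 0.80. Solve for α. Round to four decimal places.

The lottery's expected utility is 0.20·u(400) + 0.80·u(0) = 0.20·400^α (since u(0) = 0 for α > 0).
Equating: 200^α = 0.20·400^α, i.e. 0.5000^α = 0.20.
α = ln(0.20) / ln(200/400) = -1.6094379/-0.6931472 ≈ 2.3219.

α ≈ 2.3219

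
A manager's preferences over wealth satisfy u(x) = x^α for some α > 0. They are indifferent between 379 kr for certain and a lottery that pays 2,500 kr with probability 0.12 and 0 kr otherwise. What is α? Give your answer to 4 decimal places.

α ≈ 1.1239

Since u(0) = 0, the lottery's EU is 0.12·2500^α.
Setting u(379) equal to that: 379^α = 0.12·2500^α ⇒ (379/2500)^α = 0.12.
Taking logs: α·ln(379/2500) = ln(0.12), so α = -2.1202635 / -1.8865098 ≈ 1.1239.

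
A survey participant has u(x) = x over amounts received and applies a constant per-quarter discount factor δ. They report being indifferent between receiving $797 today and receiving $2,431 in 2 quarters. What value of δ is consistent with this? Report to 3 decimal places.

δ ≈ 0.573

Equating discounted utilities: u(797) = δ^2·u(2431) ⇒ δ^2 = u(797)/u(2431).
With u(x) = x: δ^2 = 797/2431 = 0.32785.
Taking the square root: δ = 0.32785^(1/2) ≈ 0.573.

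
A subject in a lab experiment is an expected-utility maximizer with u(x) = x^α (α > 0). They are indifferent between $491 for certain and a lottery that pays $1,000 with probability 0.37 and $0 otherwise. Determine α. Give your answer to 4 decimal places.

EU(lottery) = 0.37·1000^α + 0.63·0 = 0.37·1000^α.
Equating: 491^α = 0.37·1000^α, i.e. 0.4910^α = 0.37.
Take logs: α = ln 0.37 / ln(491/1000) ≈ 1.397774.

α ≈ 1.3978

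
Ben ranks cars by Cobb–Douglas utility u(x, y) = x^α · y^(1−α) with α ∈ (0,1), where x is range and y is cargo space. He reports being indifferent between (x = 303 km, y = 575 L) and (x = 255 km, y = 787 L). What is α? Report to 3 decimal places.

Set the two utilities equal: 303^α·575^(1−α) = 255^α·787^(1−α).
Rearrange to (303/255)^α = (787/575)^(1−α) and take logs: α·0.172469 = (1−α)·0.313858.
So α/(1−α) = (0.313858)/(0.172469) = 1.819794, and α = 1.819794/2.819794 ≈ 0.645.

α ≈ 0.645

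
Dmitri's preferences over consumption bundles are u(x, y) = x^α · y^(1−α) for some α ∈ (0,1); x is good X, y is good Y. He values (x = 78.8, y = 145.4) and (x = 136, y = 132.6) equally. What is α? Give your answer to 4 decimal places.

α ≈ 0.1445

Indifference: 78.8^α · 145.4^(1−α) = 136^α · 132.6^(1−α).
Rearrange to (78.8/136)^α = (132.6/145.4)^(1−α) and take logs: α·-0.5457419 = (1−α)·-0.0921515.
Thus α·(-0.6378934) = -0.0921515, so α = -0.0921515/-0.6378934 ≈ 0.1445.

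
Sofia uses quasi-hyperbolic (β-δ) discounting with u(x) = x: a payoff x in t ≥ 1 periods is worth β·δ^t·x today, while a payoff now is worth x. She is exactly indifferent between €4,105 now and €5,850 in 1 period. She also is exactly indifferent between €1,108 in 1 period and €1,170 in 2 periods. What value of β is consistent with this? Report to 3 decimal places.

β ≈ 0.741

Both payoffs in the second observation are in the future, so β drops out: δ^1·1108 = δ^2·1170 ⇒ δ = 1108/1170 = 0.94701.
The first indifference: 4105 = β·δ·5850, so β = 4105/(δ·5850) = 4105/(0.94701·5850) ≈ 0.741.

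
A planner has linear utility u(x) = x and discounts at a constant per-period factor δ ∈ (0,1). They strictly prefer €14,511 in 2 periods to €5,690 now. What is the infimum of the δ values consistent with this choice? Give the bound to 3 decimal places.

δ > 0.626

The preference means 5690 < δ^2·14511.
So δ^2 > 5690/14511 = 0.39212; taking the square root of both positive sides preserves the inequality.
δ > 0.39212^(1/2) = 0.626.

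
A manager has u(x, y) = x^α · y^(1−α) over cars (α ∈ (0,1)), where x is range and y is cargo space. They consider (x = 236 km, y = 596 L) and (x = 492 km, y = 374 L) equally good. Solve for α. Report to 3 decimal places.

α ≈ 0.388

Indifference: 236^α · 596^(1−α) = 492^α · 374^(1−α).
Rearrange to (236/492)^α = (374/596)^(1−α) and take logs: α·-0.734647 = (1−α)·-0.465985.
Thus α·(-1.200632) = -0.465985, so α = -0.465985/-1.200632 ≈ 0.388.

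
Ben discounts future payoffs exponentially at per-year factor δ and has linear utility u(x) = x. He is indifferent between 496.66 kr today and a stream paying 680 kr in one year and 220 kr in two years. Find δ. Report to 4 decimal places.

Present value of the stream is 680·δ + 220·δ². Indifference gives 680δ + 220δ² = 496.66.
Rearranged: 220δ² + 680δ − 496.66 = 0.
By the quadratic formula (taking the positive root), δ = (−680 + √899460.80) / 440 ≈ 0.6100.

δ ≈ 0.6100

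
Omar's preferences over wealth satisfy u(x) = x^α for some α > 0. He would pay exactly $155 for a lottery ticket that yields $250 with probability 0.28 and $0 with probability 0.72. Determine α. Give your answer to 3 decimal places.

α ≈ 2.663

EU(lottery) = 0.28·250^α + 0.72·0 = 0.28·250^α.
Equating: 155^α = 0.28·250^α, i.e. 0.6200^α = 0.28.
α = ln(0.28) / ln(155/250) = -1.272966/-0.478036 ≈ 2.663.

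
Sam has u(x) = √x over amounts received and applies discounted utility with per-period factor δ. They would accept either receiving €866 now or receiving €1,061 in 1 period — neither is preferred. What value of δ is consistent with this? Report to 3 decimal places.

Indifference means u(866) = δ · u(1061), so δ = u(866)/u(1061).
Since u(x) = √x, δ = √(866/1061) = 0.90344.

δ ≈ 0.903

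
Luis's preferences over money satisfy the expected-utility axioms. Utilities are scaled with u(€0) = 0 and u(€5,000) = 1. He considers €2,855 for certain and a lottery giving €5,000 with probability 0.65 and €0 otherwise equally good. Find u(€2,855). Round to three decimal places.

u(€2,855) equals the lottery's expected utility: 0.65·1 + 0.35·0 = 0.65.

0.650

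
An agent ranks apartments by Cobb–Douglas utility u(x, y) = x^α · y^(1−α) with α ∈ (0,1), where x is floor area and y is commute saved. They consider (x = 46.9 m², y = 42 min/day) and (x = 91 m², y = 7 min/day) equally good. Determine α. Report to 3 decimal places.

The Cobb–Douglas utilities coincide, so 46.9^α·42^(1−α) = 91^α·7^(1−α).
Rearrange to (46.9/91)^α = (7/42)^(1−α) and take logs: α·-0.662842 = (1−α)·-1.791759.
Thus α·(-2.454601) = -1.791759, so α = -1.791759/-2.454601 ≈ 0.730.

α ≈ 0.730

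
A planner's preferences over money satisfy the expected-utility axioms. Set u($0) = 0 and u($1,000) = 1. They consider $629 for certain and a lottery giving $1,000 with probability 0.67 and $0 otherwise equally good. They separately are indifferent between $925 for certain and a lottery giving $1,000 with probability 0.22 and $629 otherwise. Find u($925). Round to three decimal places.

The first gamble pins u($629): it must equal 0.67·1 + 0.33·0 = 0.67.
The second indifference gives u($925) = 0.22·u($1,000) + 0.78·u($629) = 0.22·1.00 + 0.78·0.67 = 0.7426.

0.743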